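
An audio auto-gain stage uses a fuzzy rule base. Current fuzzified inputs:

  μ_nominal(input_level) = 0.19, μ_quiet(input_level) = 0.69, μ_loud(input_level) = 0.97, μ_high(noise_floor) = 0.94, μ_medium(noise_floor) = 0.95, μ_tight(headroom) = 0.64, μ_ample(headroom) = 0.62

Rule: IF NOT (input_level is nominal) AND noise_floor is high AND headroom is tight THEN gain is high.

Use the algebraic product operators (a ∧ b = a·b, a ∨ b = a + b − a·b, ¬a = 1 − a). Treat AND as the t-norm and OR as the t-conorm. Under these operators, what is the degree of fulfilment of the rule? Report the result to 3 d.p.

firing strength: ¬nominal=1−0.19=0.81, high=0.94, tight=0.64; AND[a·b] → w = 0.4873

0.487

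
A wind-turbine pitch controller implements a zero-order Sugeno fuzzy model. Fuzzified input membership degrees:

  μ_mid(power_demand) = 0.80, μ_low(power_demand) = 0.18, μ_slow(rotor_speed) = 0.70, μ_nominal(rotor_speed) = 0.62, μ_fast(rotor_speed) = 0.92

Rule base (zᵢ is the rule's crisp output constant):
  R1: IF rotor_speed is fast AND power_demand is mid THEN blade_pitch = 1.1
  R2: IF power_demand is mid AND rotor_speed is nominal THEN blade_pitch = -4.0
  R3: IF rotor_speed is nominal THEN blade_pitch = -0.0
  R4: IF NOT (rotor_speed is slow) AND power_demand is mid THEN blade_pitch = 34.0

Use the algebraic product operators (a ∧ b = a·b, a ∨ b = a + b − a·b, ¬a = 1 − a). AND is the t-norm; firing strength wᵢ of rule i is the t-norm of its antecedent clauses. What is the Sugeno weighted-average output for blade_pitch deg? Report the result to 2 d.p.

3.34

R1 (z=1.1): fast=0.92, mid=0.80; AND[a·b] → w = 0.7360
R2 (z=-4.0): mid=0.80, nominal=0.62; AND[a·b] → w = 0.4960
R3 (z=-0.0): nominal=0.62 → w = 0.6200
R4 (z=34.0): ¬slow=1−0.70=0.30, mid=0.80; AND[a·b] → w = 0.2400
Weighted average = (0.7360·1.1 + 0.4960·-4.0 + 0.6200·-0.0 + 0.2400·34.0) / (0.7360 + 0.4960 + 0.6200 + 0.2400)
  = 6.9856 / 2.0920 = 3.34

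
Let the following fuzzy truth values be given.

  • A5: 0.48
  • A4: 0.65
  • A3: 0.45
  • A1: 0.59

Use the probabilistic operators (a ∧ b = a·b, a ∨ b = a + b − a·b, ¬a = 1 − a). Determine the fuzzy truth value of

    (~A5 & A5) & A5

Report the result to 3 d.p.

~A5 = 1 − 0.4800 = 0.5200
~A5 & A5 = a·b on (0.5200, 0.4800) = 0.2496
(~A5 & A5) & A5 = a·b on (0.2496, 0.4800) = 0.1198

0.120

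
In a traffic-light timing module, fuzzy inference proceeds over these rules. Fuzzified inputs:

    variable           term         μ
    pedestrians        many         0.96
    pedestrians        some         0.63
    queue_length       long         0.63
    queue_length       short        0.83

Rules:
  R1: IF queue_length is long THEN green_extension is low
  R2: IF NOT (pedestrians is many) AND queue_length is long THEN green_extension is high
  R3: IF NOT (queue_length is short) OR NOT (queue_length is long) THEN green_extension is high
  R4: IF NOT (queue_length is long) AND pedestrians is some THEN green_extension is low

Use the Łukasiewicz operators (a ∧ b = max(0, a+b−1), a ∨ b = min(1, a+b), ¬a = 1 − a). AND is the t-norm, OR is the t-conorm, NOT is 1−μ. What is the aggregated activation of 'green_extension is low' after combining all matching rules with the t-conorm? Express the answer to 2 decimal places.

0.63

R1: long=0.63 → w = 0.63
R2: ¬many=1−0.96=0.04, long=0.63; AND[max(0, a+b−1)] → w = 0.00
R3: ¬short=1−0.83=0.17, ¬long=1−0.63=0.37; OR[min(1, a+b)] → w = 0.54
R4: ¬long=1−0.63=0.37, some=0.63; AND[max(0, a+b−1)] → w = 0.00
Rules with consequent 'low': {R1, R4} → strengths 0.63, 0.00
Aggregate via t-conorm [min(1, a+b)]: 0.63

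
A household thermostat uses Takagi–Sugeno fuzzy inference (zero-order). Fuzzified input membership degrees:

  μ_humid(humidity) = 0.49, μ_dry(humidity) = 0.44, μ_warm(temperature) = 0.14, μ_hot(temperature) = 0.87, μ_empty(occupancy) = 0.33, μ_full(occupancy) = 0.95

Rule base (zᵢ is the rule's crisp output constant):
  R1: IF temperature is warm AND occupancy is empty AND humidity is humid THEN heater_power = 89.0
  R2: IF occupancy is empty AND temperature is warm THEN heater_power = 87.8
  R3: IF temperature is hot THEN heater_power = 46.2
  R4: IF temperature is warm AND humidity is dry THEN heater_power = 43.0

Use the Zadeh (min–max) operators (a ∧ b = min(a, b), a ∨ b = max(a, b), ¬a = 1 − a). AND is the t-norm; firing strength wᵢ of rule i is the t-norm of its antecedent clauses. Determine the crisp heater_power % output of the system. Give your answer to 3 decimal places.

R1 (z=89.0): warm=0.14, empty=0.33, humid=0.49; AND[min(a, b)] → w = 0.14
R2 (z=87.8): empty=0.33, warm=0.14; AND[min(a, b)] → w = 0.14
R3 (z=46.2): hot=0.87 → w = 0.87
R4 (z=43.0): warm=0.14, dry=0.44; AND[min(a, b)] → w = 0.14
Weighted average = (0.14·89.0 + 0.14·87.8 + 0.87·46.2 + 0.14·43.0) / (0.14 + 0.14 + 0.87 + 0.14)
  = 70.9660 / 1.2900 = 55.012

55.012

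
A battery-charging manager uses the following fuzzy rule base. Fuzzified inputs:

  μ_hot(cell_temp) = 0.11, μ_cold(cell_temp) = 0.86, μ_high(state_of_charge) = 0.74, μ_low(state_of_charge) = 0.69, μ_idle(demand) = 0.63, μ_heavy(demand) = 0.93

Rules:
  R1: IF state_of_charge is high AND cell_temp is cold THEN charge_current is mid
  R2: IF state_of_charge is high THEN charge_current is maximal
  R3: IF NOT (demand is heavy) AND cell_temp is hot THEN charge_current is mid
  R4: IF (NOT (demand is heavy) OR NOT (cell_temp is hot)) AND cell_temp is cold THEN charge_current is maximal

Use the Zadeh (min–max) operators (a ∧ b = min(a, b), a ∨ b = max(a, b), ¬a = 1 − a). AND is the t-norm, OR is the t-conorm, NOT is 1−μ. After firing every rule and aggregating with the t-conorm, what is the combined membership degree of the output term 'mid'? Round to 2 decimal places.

0.74

R1: high=0.74, cold=0.86; AND[min(a, b)] → w = 0.74
R2: high=0.74 → w = 0.74
R3: ¬heavy=1−0.93=0.07, hot=0.11; AND[min(a, b)] → w = 0.07
R4: (¬heavy=1−0.93=0.07 OR ¬hot=1−0.11=0.89) = 0.89; AND[min(a, b)] with cold=0.86 → w = 0.86
Rules with consequent 'mid': {R1, R3} → strengths 0.74, 0.07
Aggregate via t-conorm [max(a, b)]: 0.74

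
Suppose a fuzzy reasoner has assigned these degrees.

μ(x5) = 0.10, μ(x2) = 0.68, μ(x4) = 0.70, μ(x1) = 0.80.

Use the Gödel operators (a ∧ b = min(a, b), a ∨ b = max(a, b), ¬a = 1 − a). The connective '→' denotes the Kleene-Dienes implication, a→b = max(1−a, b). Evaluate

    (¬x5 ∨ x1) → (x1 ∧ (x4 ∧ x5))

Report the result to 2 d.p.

0.10

¬x5 = 1 − 0.10 = 0.90
¬x5 ∨ x1 = max(a, b) on (0.90, 0.80) = 0.90
x4 ∧ x5 = min(a, b) on (0.70, 0.10) = 0.10
x1 ∧ (x4 ∧ x5) = min(a, b) on (0.80, 0.10) = 0.10
(¬x5 ∨ x1) → (x1 ∧ (x4 ∧ x5))  [Kleene-Dienes: max(1−a, b)] with a=0.90, b=0.10 → 0.10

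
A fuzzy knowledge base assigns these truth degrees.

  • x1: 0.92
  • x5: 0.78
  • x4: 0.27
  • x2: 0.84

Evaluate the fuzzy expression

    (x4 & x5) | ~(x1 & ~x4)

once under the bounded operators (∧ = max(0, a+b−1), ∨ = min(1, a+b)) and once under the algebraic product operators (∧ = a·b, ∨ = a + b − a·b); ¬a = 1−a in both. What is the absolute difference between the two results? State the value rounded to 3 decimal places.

Under bounded:
  x4 & x5 = max(0, a+b−1) on (0.27, 0.78) = 0.05
  ~x4 = 1 − 0.27 = 0.73
  x1 & ~x4 = max(0, a+b−1) on (0.92, 0.73) = 0.65
  ~(x1 & ~x4) = 1 − 0.65 = 0.35
  (x4 & x5) | ~(x1 & ~x4) = min(1, a+b) on (0.05, 0.35) = 0.40
  → value = 0.4000
Under algebraic product:
  x4 & x5 = a·b on (0.2700, 0.7800) = 0.2106
  ~x4 = 1 − 0.2700 = 0.7300
  x1 & ~x4 = a·b on (0.9200, 0.7300) = 0.6716
  ~(x1 & ~x4) = 1 − 0.6716 = 0.3284
  (x4 & x5) | ~(x1 & ~x4) = a + b − a·b on (0.2106, 0.3284) = 0.4698
  → value = 0.4698
|0.4000 − 0.4698| = 0.070

0.070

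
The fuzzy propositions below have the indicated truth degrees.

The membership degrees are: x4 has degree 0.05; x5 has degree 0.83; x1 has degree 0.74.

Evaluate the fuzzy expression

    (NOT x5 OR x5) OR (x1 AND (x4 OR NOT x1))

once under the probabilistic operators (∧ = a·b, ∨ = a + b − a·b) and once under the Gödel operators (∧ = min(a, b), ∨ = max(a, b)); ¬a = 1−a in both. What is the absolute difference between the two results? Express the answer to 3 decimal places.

0.060

Under probabilistic:
  NOT x5 = 1 − 0.8300 = 0.1700
  NOT x5 OR x5 = a + b − a·b on (0.1700, 0.8300) = 0.8589
  NOT x1 = 1 − 0.7400 = 0.2600
  x4 OR NOT x1 = a + b − a·b on (0.0500, 0.2600) = 0.2970
  x1 AND (x4 OR NOT x1) = a·b on (0.7400, 0.2970) = 0.2198
  (NOT x5 OR x5) OR (x1 AND (x4 OR NOT x1)) = a + b − a·b on (0.8589, 0.2198) = 0.8899
  → value = 0.8899
Under Gödel:
  NOT x5 = 1 − 0.83 = 0.17
  NOT x5 OR x5 = max(a, b) on (0.17, 0.83) = 0.83
  NOT x1 = 1 − 0.74 = 0.26
  x4 OR NOT x1 = max(a, b) on (0.05, 0.26) = 0.26
  x1 AND (x4 OR NOT x1) = min(a, b) on (0.74, 0.26) = 0.26
  (NOT x5 OR x5) OR (x1 AND (x4 OR NOT x1)) = max(a, b) on (0.83, 0.26) = 0.83
  → value = 0.8300
|0.8899 − 0.8300| = 0.060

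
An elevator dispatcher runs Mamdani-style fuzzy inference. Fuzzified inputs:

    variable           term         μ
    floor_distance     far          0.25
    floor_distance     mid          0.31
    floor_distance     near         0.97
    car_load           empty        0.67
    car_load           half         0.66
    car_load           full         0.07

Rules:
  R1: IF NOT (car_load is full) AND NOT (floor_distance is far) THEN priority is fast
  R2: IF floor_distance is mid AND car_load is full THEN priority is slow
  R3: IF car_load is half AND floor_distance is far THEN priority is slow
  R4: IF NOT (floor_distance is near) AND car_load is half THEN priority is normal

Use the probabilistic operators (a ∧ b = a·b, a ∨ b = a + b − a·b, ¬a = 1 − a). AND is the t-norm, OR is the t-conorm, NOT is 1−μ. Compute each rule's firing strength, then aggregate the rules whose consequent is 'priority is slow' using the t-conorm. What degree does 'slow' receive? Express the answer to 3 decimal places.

R1: ¬full=1−0.07=0.93, ¬far=1−0.25=0.75; AND[a·b] → w = 0.6975
R2: mid=0.31, full=0.07; AND[a·b] → w = 0.0217
R3: half=0.66, far=0.25; AND[a·b] → w = 0.1650
R4: ¬near=1−0.97=0.03, half=0.66; AND[a·b] → w = 0.0198
Rules with consequent 'slow': {R2, R3} → strengths 0.0217, 0.1650
Aggregate via t-conorm [a + b − a·b]: 0.1831

0.183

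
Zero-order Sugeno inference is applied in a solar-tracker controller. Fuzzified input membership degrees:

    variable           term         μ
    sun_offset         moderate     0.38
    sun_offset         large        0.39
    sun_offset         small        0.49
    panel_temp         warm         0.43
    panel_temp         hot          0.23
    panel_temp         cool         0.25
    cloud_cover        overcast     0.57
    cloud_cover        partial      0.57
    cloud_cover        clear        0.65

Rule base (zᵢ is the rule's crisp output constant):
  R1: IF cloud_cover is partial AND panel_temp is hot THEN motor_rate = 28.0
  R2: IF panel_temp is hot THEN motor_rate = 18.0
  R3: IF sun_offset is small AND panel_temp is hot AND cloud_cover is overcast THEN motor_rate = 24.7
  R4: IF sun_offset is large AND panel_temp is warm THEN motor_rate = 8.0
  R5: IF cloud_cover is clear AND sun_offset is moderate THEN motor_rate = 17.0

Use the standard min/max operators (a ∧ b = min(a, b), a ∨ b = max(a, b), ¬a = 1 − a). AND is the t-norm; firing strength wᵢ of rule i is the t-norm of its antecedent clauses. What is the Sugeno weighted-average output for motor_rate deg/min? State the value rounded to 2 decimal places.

17.70

R1 (z=28.0): partial=0.57, hot=0.23; AND[min(a, b)] → w = 0.23
R2 (z=18.0): hot=0.23 → w = 0.23
R3 (z=24.7): small=0.49, hot=0.23, overcast=0.57; AND[min(a, b)] → w = 0.23
R4 (z=8.0): large=0.39, warm=0.43; AND[min(a, b)] → w = 0.39
R5 (z=17.0): clear=0.65, moderate=0.38; AND[min(a, b)] → w = 0.38
Weighted average = (0.23·28.0 + 0.23·18.0 + 0.23·24.7 + 0.39·8.0 + 0.38·17.0) / (0.23 + 0.23 + 0.23 + 0.39 + 0.38)
  = 25.8410 / 1.4600 = 17.70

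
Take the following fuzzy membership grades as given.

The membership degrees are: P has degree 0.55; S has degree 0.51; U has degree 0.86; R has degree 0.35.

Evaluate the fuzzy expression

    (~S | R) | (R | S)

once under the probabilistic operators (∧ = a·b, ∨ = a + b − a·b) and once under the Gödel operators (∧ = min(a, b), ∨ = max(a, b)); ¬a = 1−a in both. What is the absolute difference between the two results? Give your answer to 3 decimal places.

0.384

Under probabilistic:
  ~S = 1 − 0.5100 = 0.4900
  ~S | R = a + b − a·b on (0.4900, 0.3500) = 0.6685
  R | S = a + b − a·b on (0.3500, 0.5100) = 0.6815
  (~S | R) | (R | S) = a + b − a·b on (0.6685, 0.6815) = 0.8944
  → value = 0.8944
Under Gödel:
  ~S = 1 − 0.51 = 0.49
  ~S | R = max(a, b) on (0.49, 0.35) = 0.49
  R | S = max(a, b) on (0.35, 0.51) = 0.51
  (~S | R) | (R | S) = max(a, b) on (0.49, 0.51) = 0.51
  → value = 0.5100
|0.8944 − 0.5100| = 0.384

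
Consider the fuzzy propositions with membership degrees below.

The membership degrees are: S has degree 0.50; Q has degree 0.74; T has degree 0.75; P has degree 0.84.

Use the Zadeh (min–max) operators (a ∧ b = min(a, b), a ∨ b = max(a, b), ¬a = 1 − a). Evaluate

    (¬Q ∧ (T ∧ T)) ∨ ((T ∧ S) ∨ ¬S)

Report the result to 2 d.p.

¬Q = 1 − 0.74 = 0.26
T ∧ T = min(a, b) on (0.75, 0.75) = 0.75
¬Q ∧ (T ∧ T) = min(a, b) on (0.26, 0.75) = 0.26
T ∧ S = min(a, b) on (0.75, 0.50) = 0.50
¬S = 1 − 0.50 = 0.50
(T ∧ S) ∨ ¬S = max(a, b) on (0.50, 0.50) = 0.50
(¬Q ∧ (T ∧ T)) ∨ ((T ∧ S) ∨ ¬S) = max(a, b) on (0.26, 0.50) = 0.50

0.50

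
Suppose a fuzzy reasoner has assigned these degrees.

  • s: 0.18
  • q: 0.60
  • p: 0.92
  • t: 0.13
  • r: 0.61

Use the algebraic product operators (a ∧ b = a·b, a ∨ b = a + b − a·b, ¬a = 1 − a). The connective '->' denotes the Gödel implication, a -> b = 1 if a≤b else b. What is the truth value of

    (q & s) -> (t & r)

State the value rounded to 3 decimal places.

0.079

q & s = a·b on (0.6000, 0.1800) = 0.1080
t & r = a·b on (0.1300, 0.6100) = 0.0793
(q & s) -> (t & r)  [Gödel: 1 if a≤b else b] with a=0.1080, b=0.0793 → 0.0793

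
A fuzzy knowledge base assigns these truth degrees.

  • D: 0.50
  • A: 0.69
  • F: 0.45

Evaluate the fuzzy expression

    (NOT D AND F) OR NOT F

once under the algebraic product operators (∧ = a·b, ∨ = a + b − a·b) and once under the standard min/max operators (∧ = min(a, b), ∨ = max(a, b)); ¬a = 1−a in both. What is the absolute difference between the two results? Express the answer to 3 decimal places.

0.101

Under algebraic product:
  NOT D = 1 − 0.5000 = 0.5000
  NOT D AND F = a·b on (0.5000, 0.4500) = 0.2250
  NOT F = 1 − 0.4500 = 0.5500
  (NOT D AND F) OR NOT F = a + b − a·b on (0.2250, 0.5500) = 0.6512
  → value = 0.6512
Under standard min/max:
  NOT D = 1 − 0.50 = 0.50
  NOT D AND F = min(a, b) on (0.50, 0.45) = 0.45
  NOT F = 1 − 0.45 = 0.55
  (NOT D AND F) OR NOT F = max(a, b) on (0.45, 0.55) = 0.55
  → value = 0.5500
|0.6512 − 0.5500| = 0.101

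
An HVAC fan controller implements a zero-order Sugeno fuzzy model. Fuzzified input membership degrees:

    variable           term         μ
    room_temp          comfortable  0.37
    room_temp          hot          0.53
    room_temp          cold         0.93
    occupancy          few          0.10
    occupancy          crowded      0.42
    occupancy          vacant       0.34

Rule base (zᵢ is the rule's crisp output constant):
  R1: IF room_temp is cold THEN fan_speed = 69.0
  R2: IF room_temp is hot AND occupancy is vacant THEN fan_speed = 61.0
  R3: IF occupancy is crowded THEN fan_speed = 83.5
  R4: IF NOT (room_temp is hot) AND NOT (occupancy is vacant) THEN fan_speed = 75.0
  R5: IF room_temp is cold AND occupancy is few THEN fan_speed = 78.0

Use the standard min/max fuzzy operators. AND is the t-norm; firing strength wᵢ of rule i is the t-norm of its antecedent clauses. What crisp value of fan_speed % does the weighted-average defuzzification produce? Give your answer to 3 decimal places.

72.137

R1 (z=69.0): cold=0.93 → w = 0.93
R2 (z=61.0): hot=0.53, vacant=0.34; AND[min(a, b)] → w = 0.34
R3 (z=83.5): crowded=0.42 → w = 0.42
R4 (z=75.0): ¬hot=1−0.53=0.47, ¬vacant=1−0.34=0.66; AND[min(a, b)] → w = 0.47
R5 (z=78.0): cold=0.93, few=0.10; AND[min(a, b)] → w = 0.10
Weighted average = (0.93·69.0 + 0.34·61.0 + 0.42·83.5 + 0.47·75.0 + 0.10·78.0) / (0.93 + 0.34 + 0.42 + 0.47 + 0.10)
  = 163.0300 / 2.2600 = 72.137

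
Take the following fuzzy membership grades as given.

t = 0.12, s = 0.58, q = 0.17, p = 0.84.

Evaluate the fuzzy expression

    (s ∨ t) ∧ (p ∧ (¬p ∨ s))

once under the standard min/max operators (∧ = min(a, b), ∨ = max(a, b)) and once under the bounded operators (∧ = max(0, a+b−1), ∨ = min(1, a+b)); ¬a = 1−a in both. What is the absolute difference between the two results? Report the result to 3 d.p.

0.300

Under standard min/max:
  s ∨ t = max(a, b) on (0.58, 0.12) = 0.58
  ¬p = 1 − 0.84 = 0.16
  ¬p ∨ s = max(a, b) on (0.16, 0.58) = 0.58
  p ∧ (¬p ∨ s) = min(a, b) on (0.84, 0.58) = 0.58
  (s ∨ t) ∧ (p ∧ (¬p ∨ s)) = min(a, b) on (0.58, 0.58) = 0.58
  → value = 0.5800
Under bounded:
  s ∨ t = min(1, a+b) on (0.58, 0.12) = 0.70
  ¬p = 1 − 0.84 = 0.16
  ¬p ∨ s = min(1, a+b) on (0.16, 0.58) = 0.74
  p ∧ (¬p ∨ s) = max(0, a+b−1) on (0.84, 0.74) = 0.58
  (s ∨ t) ∧ (p ∧ (¬p ∨ s)) = max(0, a+b−1) on (0.70, 0.58) = 0.28
  → value = 0.2800
|0.5800 − 0.2800| = 0.300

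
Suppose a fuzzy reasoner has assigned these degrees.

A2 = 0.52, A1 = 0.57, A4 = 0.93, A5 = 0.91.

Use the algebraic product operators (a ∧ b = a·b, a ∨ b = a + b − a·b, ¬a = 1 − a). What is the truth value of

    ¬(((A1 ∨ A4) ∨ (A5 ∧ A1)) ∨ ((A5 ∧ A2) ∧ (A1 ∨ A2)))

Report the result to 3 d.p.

A1 ∨ A4 = a + b − a·b on (0.5700, 0.9300) = 0.9699
A5 ∧ A1 = a·b on (0.9100, 0.5700) = 0.5187
(A1 ∨ A4) ∨ (A5 ∧ A1) = a + b − a·b on (0.9699, 0.5187) = 0.9855
A5 ∧ A2 = a·b on (0.9100, 0.5200) = 0.4732
A1 ∨ A2 = a + b − a·b on (0.5700, 0.5200) = 0.7936
(A5 ∧ A2) ∧ (A1 ∨ A2) = a·b on (0.4732, 0.7936) = 0.3755
((A1 ∨ A4) ∨ (A5 ∧ A1)) ∨ ((A5 ∧ A2) ∧ (A1 ∨ A2)) = a + b − a·b on (0.9855, 0.3755) = 0.9910
¬(((A1 ∨ A4) ∨ (A5 ∧ A1)) ∨ ((A5 ∧ A2) ∧ (A1 ∨ A2))) = 1 − 0.9910 = 0.0090

0.009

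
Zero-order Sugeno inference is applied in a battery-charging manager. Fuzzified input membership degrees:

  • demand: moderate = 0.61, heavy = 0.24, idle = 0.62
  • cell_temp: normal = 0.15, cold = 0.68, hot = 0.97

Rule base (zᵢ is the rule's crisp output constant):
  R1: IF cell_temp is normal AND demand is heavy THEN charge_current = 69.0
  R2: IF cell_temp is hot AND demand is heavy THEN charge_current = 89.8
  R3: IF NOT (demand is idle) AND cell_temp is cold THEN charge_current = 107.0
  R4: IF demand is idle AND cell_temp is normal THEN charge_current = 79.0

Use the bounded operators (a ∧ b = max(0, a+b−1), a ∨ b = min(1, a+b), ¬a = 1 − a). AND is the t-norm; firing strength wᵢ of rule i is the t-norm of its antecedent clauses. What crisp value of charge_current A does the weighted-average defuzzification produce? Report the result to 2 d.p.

93.62

R1 (z=69.0): normal=0.15, heavy=0.24; AND[max(0, a+b−1)] → w = 0.00
R2 (z=89.8): hot=0.97, heavy=0.24; AND[max(0, a+b−1)] → w = 0.21
R3 (z=107.0): ¬idle=1−0.62=0.38, cold=0.68; AND[max(0, a+b−1)] → w = 0.06
R4 (z=79.0): idle=0.62, normal=0.15; AND[max(0, a+b−1)] → w = 0.00
Weighted average = (0.00·69.0 + 0.21·89.8 + 0.06·107.0 + 0.00·79.0) / (0.00 + 0.21 + 0.06 + 0.00)
  = 25.2780 / 0.2700 = 93.62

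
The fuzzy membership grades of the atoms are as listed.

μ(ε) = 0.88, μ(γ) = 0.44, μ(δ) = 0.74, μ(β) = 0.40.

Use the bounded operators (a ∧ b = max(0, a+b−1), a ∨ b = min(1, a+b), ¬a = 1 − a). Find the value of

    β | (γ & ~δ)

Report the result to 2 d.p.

0.40

~δ = 1 − 0.74 = 0.26
γ & ~δ = max(0, a+b−1) on (0.44, 0.26) = 0.00
β | (γ & ~δ) = min(1, a+b) on (0.40, 0.00) = 0.40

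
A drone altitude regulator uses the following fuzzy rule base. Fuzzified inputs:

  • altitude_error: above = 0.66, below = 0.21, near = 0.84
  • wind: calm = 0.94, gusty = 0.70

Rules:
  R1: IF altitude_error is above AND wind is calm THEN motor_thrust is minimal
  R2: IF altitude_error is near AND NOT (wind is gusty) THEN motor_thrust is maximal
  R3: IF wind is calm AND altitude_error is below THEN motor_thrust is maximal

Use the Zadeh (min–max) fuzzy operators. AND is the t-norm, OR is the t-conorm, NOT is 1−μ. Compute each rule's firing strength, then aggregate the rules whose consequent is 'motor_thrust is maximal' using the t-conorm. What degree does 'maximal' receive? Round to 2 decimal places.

R1: above=0.66, calm=0.94; AND[min(a, b)] → w = 0.66
R2: near=0.84, ¬gusty=1−0.70=0.30; AND[min(a, b)] → w = 0.30
R3: calm=0.94, below=0.21; AND[min(a, b)] → w = 0.21
Rules with consequent 'maximal': {R2, R3} → strengths 0.30, 0.21
Aggregate via t-conorm [max(a, b)]: 0.30

0.30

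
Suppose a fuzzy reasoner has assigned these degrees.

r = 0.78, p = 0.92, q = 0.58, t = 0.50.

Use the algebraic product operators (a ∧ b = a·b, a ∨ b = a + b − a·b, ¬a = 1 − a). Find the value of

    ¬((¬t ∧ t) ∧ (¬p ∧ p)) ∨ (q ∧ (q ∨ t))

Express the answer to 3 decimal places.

¬t = 1 − 0.5000 = 0.5000
¬t ∧ t = a·b on (0.5000, 0.5000) = 0.2500
¬p = 1 − 0.9200 = 0.0800
¬p ∧ p = a·b on (0.0800, 0.9200) = 0.0736
(¬t ∧ t) ∧ (¬p ∧ p) = a·b on (0.2500, 0.0736) = 0.0184
¬((¬t ∧ t) ∧ (¬p ∧ p)) = 1 − 0.0184 = 0.9816
q ∨ t = a + b − a·b on (0.5800, 0.5000) = 0.7900
q ∧ (q ∨ t) = a·b on (0.5800, 0.7900) = 0.4582
¬((¬t ∧ t) ∧ (¬p ∧ p)) ∨ (q ∧ (q ∨ t)) = a + b − a·b on (0.9816, 0.4582) = 0.9900

0.990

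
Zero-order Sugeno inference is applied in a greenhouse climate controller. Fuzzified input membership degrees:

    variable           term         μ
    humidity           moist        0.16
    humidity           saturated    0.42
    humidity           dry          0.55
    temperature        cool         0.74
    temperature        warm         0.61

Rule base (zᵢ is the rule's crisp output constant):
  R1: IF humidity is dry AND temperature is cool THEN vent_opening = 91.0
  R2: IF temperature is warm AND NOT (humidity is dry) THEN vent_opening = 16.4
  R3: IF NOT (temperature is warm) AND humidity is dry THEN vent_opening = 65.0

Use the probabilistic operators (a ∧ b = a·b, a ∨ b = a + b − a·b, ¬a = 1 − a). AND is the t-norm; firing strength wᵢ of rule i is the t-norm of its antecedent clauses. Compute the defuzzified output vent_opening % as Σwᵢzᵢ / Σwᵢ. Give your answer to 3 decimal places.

61.921

R1 (z=91.0): dry=0.55, cool=0.74; AND[a·b] → w = 0.4070
R2 (z=16.4): warm=0.61, ¬dry=1−0.55=0.45; AND[a·b] → w = 0.2745
R3 (z=65.0): ¬warm=1−0.61=0.39, dry=0.55; AND[a·b] → w = 0.2145
Weighted average = (0.4070·91.0 + 0.2745·16.4 + 0.2145·65.0) / (0.4070 + 0.2745 + 0.2145)
  = 55.4813 / 0.8960 = 61.921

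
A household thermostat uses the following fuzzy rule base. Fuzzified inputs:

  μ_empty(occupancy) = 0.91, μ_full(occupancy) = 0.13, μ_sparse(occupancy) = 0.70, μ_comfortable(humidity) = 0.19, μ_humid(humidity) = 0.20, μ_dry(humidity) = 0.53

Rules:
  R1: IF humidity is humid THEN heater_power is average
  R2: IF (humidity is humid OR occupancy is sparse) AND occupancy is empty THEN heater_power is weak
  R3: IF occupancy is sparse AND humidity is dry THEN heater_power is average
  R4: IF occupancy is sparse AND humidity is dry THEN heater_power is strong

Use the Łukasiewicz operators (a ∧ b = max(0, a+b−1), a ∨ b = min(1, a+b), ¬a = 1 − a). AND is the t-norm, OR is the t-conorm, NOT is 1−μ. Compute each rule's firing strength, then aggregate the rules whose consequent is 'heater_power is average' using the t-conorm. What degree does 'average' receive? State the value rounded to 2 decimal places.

0.43

R1: humid=0.20 → w = 0.20
R2: (humid=0.20 OR sparse=0.70) = 0.90; AND[max(0, a+b−1)] with empty=0.91 → w = 0.81
R3: sparse=0.70, dry=0.53; AND[max(0, a+b−1)] → w = 0.23
R4: sparse=0.70, dry=0.53; AND[max(0, a+b−1)] → w = 0.23
Rules with consequent 'average': {R1, R3} → strengths 0.20, 0.23
Aggregate via t-conorm [min(1, a+b)]: 0.43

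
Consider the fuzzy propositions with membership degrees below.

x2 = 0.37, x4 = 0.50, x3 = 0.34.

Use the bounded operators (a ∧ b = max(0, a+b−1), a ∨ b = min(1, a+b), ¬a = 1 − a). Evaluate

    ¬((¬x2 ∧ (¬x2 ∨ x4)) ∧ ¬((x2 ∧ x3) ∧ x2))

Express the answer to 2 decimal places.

0.37

¬x2 = 1 − 0.37 = 0.63
¬x2 = 1 − 0.37 = 0.63
¬x2 ∨ x4 = min(1, a+b) on (0.63, 0.50) = 1.00
¬x2 ∧ (¬x2 ∨ x4) = max(0, a+b−1) on (0.63, 1.00) = 0.63
x2 ∧ x3 = max(0, a+b−1) on (0.37, 0.34) = 0.00
(x2 ∧ x3) ∧ x2 = max(0, a+b−1) on (0.00, 0.37) = 0.00
¬((x2 ∧ x3) ∧ x2) = 1 − 0.00 = 1.00
(¬x2 ∧ (¬x2 ∨ x4)) ∧ ¬((x2 ∧ x3) ∧ x2) = max(0, a+b−1) on (0.63, 1.00) = 0.63
¬((¬x2 ∧ (¬x2 ∨ x4)) ∧ ¬((x2 ∧ x3) ∧ x2)) = 1 − 0.63 = 0.37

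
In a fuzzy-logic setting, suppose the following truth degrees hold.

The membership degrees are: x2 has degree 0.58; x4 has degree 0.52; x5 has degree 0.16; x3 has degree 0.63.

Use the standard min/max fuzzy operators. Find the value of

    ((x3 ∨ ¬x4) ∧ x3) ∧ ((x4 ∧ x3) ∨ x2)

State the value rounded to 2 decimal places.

0.58

¬x4 = 1 − 0.52 = 0.48
x3 ∨ ¬x4 = max(a, b) on (0.63, 0.48) = 0.63
(x3 ∨ ¬x4) ∧ x3 = min(a, b) on (0.63, 0.63) = 0.63
x4 ∧ x3 = min(a, b) on (0.52, 0.63) = 0.52
(x4 ∧ x3) ∨ x2 = max(a, b) on (0.52, 0.58) = 0.58
((x3 ∨ ¬x4) ∧ x3) ∧ ((x4 ∧ x3) ∨ x2) = min(a, b) on (0.63, 0.58) = 0.58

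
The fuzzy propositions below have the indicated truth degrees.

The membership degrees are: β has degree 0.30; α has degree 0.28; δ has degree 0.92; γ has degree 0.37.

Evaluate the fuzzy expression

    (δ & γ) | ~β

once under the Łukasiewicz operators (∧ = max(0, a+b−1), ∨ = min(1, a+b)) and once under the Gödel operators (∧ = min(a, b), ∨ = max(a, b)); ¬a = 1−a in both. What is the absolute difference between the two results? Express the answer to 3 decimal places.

0.290

Under Łukasiewicz:
  δ & γ = max(0, a+b−1) on (0.92, 0.37) = 0.29
  ~β = 1 − 0.30 = 0.70
  (δ & γ) | ~β = min(1, a+b) on (0.29, 0.70) = 0.99
  → value = 0.9900
Under Gödel:
  δ & γ = min(a, b) on (0.92, 0.37) = 0.37
  ~β = 1 − 0.30 = 0.70
  (δ & γ) | ~β = max(a, b) on (0.37, 0.70) = 0.70
  → value = 0.7000
|0.9900 − 0.7000| = 0.290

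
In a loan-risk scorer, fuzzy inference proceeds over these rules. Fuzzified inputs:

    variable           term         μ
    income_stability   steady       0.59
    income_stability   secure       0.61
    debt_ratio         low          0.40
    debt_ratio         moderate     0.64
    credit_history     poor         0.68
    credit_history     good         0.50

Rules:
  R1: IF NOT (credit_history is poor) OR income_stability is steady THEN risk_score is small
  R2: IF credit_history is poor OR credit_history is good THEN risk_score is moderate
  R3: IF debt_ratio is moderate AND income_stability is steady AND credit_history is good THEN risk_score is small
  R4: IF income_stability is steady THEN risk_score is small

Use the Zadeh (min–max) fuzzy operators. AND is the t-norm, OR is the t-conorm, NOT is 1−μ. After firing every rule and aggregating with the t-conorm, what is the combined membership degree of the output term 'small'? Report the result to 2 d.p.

0.59

R1: ¬poor=1−0.68=0.32, steady=0.59; OR[max(a, b)] → w = 0.59
R2: poor=0.68, good=0.50; OR[max(a, b)] → w = 0.68
R3: moderate=0.64, steady=0.59, good=0.50; AND[min(a, b)] → w = 0.50
R4: steady=0.59 → w = 0.59
Rules with consequent 'small': {R1, R3, R4} → strengths 0.59, 0.50, 0.59
Aggregate via t-conorm [max(a, b)]: 0.59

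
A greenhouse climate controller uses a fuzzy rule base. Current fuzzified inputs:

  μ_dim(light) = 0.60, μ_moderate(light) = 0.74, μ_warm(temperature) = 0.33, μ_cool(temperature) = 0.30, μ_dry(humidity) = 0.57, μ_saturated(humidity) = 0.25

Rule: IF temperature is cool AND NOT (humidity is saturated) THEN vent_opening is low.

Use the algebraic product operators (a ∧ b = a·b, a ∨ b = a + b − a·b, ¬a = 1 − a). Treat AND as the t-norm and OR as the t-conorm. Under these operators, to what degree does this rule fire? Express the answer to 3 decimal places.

firing strength: cool=0.30, ¬saturated=1−0.25=0.75; AND[a·b] → w = 0.2250

0.225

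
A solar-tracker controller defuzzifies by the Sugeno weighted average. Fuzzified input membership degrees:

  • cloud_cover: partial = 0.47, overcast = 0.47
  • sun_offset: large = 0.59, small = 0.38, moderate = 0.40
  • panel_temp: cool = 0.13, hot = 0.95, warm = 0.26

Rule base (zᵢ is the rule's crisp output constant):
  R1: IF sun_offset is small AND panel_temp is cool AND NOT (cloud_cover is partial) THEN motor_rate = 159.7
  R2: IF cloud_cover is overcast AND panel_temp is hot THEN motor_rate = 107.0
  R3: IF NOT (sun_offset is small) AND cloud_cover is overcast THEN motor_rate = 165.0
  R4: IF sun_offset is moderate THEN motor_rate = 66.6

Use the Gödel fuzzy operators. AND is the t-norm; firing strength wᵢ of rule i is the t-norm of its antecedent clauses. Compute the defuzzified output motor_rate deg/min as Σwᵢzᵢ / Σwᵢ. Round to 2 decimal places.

R1 (z=159.7): small=0.38, cool=0.13, ¬partial=1−0.47=0.53; AND[min(a, b)] → w = 0.13
R2 (z=107.0): overcast=0.47, hot=0.95; AND[min(a, b)] → w = 0.47
R3 (z=165.0): ¬small=1−0.38=0.62, overcast=0.47; AND[min(a, b)] → w = 0.47
R4 (z=66.6): moderate=0.40 → w = 0.40
Weighted average = (0.13·159.7 + 0.47·107.0 + 0.47·165.0 + 0.40·66.6) / (0.13 + 0.47 + 0.47 + 0.40)
  = 175.2410 / 1.4700 = 119.21

119.21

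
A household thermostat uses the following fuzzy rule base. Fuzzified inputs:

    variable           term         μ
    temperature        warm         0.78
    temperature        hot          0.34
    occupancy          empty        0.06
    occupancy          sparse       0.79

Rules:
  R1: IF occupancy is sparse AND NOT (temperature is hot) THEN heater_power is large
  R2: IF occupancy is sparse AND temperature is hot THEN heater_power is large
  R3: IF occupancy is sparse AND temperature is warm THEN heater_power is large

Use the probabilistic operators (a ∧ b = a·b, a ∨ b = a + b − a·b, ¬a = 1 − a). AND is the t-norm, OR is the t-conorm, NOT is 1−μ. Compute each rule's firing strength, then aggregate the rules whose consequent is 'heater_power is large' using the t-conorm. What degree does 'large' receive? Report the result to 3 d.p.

R1: sparse=0.79, ¬hot=1−0.34=0.66; AND[a·b] → w = 0.5214
R2: sparse=0.79, hot=0.34; AND[a·b] → w = 0.2686
R3: sparse=0.79, warm=0.78; AND[a·b] → w = 0.6162
Rules with consequent 'large': {R1, R2, R3} → strengths 0.5214, 0.2686, 0.6162
Aggregate via t-conorm [a + b − a·b]: 0.8657

0.866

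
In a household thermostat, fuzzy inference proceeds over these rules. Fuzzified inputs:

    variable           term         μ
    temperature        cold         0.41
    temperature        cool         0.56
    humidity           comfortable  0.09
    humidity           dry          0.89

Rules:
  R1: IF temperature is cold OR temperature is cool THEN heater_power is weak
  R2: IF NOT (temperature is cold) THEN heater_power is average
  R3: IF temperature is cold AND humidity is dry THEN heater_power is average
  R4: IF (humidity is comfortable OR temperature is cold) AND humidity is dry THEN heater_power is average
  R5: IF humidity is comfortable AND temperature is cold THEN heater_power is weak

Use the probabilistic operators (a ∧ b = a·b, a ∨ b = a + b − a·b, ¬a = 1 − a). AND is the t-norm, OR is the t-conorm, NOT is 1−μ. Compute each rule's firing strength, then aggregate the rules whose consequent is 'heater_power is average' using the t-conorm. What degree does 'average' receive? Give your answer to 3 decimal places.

R1: cold=0.41, cool=0.56; OR[a + b − a·b] → w = 0.7404
R2: ¬cold=1−0.41=0.59 → w = 0.5900
R3: cold=0.41, dry=0.89; AND[a·b] → w = 0.3649
R4: (comfortable=0.09 OR cold=0.41) = 0.4631; AND[a·b] with dry=0.89 → w = 0.4122
R5: comfortable=0.09, cold=0.41; AND[a·b] → w = 0.0369
Rules with consequent 'average': {R2, R3, R4} → strengths 0.5900, 0.3649, 0.4122
Aggregate via t-conorm [a + b − a·b]: 0.8469

0.847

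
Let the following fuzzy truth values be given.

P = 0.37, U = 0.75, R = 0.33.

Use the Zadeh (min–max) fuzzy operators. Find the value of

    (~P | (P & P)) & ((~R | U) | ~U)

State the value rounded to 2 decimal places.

0.63

~P = 1 − 0.37 = 0.63
P & P = min(a, b) on (0.37, 0.37) = 0.37
~P | (P & P) = max(a, b) on (0.63, 0.37) = 0.63
~R = 1 − 0.33 = 0.67
~R | U = max(a, b) on (0.67, 0.75) = 0.75
~U = 1 − 0.75 = 0.25
(~R | U) | ~U = max(a, b) on (0.75, 0.25) = 0.75
(~P | (P & P)) & ((~R | U) | ~U) = min(a, b) on (0.63, 0.75) = 0.63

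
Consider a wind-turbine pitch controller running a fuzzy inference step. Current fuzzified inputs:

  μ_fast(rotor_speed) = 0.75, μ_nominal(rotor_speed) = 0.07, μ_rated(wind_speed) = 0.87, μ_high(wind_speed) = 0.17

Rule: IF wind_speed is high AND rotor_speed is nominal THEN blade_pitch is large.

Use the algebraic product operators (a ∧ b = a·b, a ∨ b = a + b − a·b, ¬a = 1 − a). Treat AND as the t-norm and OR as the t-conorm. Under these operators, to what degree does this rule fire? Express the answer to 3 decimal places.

firing strength: high=0.17, nominal=0.07; AND[a·b] → w = 0.0119

0.012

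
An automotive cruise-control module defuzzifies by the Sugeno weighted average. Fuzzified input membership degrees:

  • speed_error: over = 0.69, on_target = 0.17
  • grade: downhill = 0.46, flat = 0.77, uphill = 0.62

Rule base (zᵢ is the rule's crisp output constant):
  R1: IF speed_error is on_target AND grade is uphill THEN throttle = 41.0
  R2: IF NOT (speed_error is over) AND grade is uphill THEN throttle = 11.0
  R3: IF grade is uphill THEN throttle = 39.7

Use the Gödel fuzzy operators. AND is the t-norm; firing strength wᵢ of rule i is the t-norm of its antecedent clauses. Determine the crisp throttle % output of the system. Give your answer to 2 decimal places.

R1 (z=41.0): on_target=0.17, uphill=0.62; AND[min(a, b)] → w = 0.17
R2 (z=11.0): ¬over=1−0.69=0.31, uphill=0.62; AND[min(a, b)] → w = 0.31
R3 (z=39.7): uphill=0.62 → w = 0.62
Weighted average = (0.17·41.0 + 0.31·11.0 + 0.62·39.7) / (0.17 + 0.31 + 0.62)
  = 34.9940 / 1.1000 = 31.81

31.81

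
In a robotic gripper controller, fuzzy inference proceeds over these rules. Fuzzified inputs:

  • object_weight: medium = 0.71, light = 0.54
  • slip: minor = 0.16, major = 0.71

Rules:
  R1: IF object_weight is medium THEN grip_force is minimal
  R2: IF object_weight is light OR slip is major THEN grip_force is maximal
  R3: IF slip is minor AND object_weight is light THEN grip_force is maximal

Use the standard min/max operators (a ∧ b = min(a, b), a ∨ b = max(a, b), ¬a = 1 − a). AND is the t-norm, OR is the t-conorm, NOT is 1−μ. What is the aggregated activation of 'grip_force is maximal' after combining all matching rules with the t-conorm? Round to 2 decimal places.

0.71

R1: medium=0.71 → w = 0.71
R2: light=0.54, major=0.71; OR[max(a, b)] → w = 0.71
R3: minor=0.16, light=0.54; AND[min(a, b)] → w = 0.16
Rules with consequent 'maximal': {R2, R3} → strengths 0.71, 0.16
Aggregate via t-conorm [max(a, b)]: 0.71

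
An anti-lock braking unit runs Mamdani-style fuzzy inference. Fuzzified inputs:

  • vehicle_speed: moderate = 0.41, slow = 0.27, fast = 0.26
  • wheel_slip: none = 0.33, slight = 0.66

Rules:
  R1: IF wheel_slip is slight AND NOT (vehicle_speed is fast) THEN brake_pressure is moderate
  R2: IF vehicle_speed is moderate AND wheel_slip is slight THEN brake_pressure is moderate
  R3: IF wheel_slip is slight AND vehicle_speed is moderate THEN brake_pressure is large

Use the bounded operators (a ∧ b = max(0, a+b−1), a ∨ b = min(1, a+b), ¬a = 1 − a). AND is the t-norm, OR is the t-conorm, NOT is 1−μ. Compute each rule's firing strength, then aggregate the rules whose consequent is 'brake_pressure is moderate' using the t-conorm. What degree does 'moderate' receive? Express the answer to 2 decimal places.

R1: slight=0.66, ¬fast=1−0.26=0.74; AND[max(0, a+b−1)] → w = 0.40
R2: moderate=0.41, slight=0.66; AND[max(0, a+b−1)] → w = 0.07
R3: slight=0.66, moderate=0.41; AND[max(0, a+b−1)] → w = 0.07
Rules with consequent 'moderate': {R1, R2} → strengths 0.40, 0.07
Aggregate via t-conorm [min(1, a+b)]: 0.47

0.47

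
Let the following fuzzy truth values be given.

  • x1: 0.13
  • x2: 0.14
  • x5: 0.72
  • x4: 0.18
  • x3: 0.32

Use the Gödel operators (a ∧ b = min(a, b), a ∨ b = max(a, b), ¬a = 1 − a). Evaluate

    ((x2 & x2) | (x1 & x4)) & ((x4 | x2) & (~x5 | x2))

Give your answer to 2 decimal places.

x2 & x2 = min(a, b) on (0.14, 0.14) = 0.14
x1 & x4 = min(a, b) on (0.13, 0.18) = 0.13
(x2 & x2) | (x1 & x4) = max(a, b) on (0.14, 0.13) = 0.14
x4 | x2 = max(a, b) on (0.18, 0.14) = 0.18
~x5 = 1 − 0.72 = 0.28
~x5 | x2 = max(a, b) on (0.28, 0.14) = 0.28
(x4 | x2) & (~x5 | x2) = min(a, b) on (0.18, 0.28) = 0.18
((x2 & x2) | (x1 & x4)) & ((x4 | x2) & (~x5 | x2)) = min(a, b) on (0.14, 0.18) = 0.14

0.14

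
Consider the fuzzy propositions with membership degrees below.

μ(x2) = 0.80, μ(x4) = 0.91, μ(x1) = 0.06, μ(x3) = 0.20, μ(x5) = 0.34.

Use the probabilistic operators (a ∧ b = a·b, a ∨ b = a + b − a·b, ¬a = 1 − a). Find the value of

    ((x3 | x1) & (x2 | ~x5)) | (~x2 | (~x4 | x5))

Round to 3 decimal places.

0.631

x3 | x1 = a + b − a·b on (0.2000, 0.0600) = 0.2480
~x5 = 1 − 0.3400 = 0.6600
x2 | ~x5 = a + b − a·b on (0.8000, 0.6600) = 0.9320
(x3 | x1) & (x2 | ~x5) = a·b on (0.2480, 0.9320) = 0.2311
~x2 = 1 − 0.8000 = 0.2000
~x4 = 1 − 0.9100 = 0.0900
~x4 | x5 = a + b − a·b on (0.0900, 0.3400) = 0.3994
~x2 | (~x4 | x5) = a + b − a·b on (0.2000, 0.3994) = 0.5195
((x3 | x1) & (x2 | ~x5)) | (~x2 | (~x4 | x5)) = a + b − a·b on (0.2311, 0.5195) = 0.6306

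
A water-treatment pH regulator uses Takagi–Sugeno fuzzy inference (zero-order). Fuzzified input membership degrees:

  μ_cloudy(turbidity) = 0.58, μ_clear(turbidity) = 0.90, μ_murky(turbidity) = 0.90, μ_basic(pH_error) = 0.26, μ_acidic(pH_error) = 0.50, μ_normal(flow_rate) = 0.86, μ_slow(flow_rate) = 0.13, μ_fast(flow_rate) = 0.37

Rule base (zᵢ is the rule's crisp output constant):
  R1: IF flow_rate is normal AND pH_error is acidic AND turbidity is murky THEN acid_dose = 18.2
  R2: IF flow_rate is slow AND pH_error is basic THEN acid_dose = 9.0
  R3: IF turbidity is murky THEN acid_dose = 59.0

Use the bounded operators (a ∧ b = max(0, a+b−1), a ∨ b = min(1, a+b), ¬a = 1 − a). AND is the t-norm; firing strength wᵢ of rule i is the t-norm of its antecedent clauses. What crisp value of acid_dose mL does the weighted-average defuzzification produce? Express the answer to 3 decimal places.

R1 (z=18.2): normal=0.86, acidic=0.50, murky=0.90; AND[max(0, a+b−1)] → w = 0.26
R2 (z=9.0): slow=0.13, basic=0.26; AND[max(0, a+b−1)] → w = 0.00
R3 (z=59.0): murky=0.90 → w = 0.90
Weighted average = (0.26·18.2 + 0.00·9.0 + 0.90·59.0) / (0.26 + 0.00 + 0.90)
  = 57.8320 / 1.1600 = 49.855

49.855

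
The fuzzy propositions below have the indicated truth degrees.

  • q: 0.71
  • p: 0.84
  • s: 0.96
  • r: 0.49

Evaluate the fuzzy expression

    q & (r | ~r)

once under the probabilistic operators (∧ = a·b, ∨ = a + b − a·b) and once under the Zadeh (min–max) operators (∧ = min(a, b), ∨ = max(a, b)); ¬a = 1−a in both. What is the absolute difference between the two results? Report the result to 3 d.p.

0.023

Under probabilistic:
  ~r = 1 − 0.4900 = 0.5100
  r | ~r = a + b − a·b on (0.4900, 0.5100) = 0.7501
  q & (r | ~r) = a·b on (0.7100, 0.7501) = 0.5326
  → value = 0.5326
Under Zadeh (min–max):
  ~r = 1 − 0.49 = 0.51
  r | ~r = max(a, b) on (0.49, 0.51) = 0.51
  q & (r | ~r) = min(a, b) on (0.71, 0.51) = 0.51
  → value = 0.5100
|0.5326 − 0.5100| = 0.023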